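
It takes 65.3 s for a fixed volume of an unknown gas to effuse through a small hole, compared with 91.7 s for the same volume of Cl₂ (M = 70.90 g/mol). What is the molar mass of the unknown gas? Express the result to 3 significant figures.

Graham's law gives t_X/t_Cl₂ = √(M_X/M_Cl₂).
65.3/91.7 = 0.7121 = √(M_X/70.90)
M_X = 70.90 × 0.7121² = 70.90 × 0.5071 = 36.0 g/mol

36.0 g/mol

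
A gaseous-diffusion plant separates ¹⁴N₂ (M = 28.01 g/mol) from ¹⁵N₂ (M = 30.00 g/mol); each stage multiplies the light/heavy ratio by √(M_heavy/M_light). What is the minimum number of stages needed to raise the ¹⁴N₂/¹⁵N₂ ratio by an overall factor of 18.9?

Per stage α = (30.00/28.01)^(1/2) = 1.07105^0.5, giving ln α = 0.03432.
Need α^N ≥ 18.9 ⇒ N ≥ ln(18.9) / ln α = 2.939 / 0.03432 = 85.65.
So at least 86 stages are needed.

86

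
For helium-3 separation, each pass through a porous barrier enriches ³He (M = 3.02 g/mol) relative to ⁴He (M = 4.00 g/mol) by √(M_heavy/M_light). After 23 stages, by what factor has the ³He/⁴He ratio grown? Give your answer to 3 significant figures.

Overall factor = α^23 with α = √(4.00/3.02), i.e. (4.00/3.02)^(23/2).
= 1.32450^(23/2) = 25.3.

25.3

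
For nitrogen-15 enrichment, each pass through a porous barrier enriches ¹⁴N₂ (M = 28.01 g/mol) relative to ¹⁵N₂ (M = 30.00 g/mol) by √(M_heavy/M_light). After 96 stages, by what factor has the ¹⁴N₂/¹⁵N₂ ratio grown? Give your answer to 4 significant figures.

26.96

The single-stage factor is √(M_heavy/M_light), so 96 stages give [√(30.00/28.01)]^96 = (30.00/28.01)^(96/2).
= 1.07105^48 = 26.96.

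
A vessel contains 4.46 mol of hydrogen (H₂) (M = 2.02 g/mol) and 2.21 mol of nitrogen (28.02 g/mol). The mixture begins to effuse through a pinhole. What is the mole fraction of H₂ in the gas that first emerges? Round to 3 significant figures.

Rate_i ∝ x_i/√M_i (Graham's law weighted by mole fraction), so the effusate composition follows n_i/√M_i.
Mole fraction of H₂ in the effusate = (n_H₂/√M_H₂) / (n_H₂/√M_H₂ + n_N₂/√M_N₂)
= (4.46/√2.02) / (4.46/√2.02 + 2.21/√28.02) = 3.138/(3.138 + 0.4175) = 0.883.

0.883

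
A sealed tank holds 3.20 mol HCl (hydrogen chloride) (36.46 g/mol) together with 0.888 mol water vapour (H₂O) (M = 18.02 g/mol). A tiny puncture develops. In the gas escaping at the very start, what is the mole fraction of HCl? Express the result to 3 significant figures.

0.717

Rate_i ∝ x_i/√M_i (Graham's law weighted by mole fraction), so the effusate composition follows n_i/√M_i.
So x_HCl in the escaping gas = (n_HCl/√M_HCl) / Σ(n_i/√M_i)
= (3.20/√36.46) / (3.20/√36.46 + 0.888/√18.02) = 0.5300/(0.5300 + 0.2092) = 0.717.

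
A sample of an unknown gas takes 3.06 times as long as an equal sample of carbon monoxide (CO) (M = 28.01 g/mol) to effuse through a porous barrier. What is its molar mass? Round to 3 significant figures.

262 g/mol

From Graham's law, t_X/t_CO = √(M_X/M_CO).
3.06 = √(M_X/28.01)
M_X = 28.01 × 3.06² = 28.01 × 9.364 = 262 g/mol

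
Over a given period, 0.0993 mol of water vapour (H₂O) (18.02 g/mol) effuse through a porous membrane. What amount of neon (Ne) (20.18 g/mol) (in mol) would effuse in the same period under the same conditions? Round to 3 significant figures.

0.0938 mol

From Graham's law, rate_Ne/rate_H₂O = √(M_H₂O/M_Ne) = √(18.02/20.18) = √0.8930 = 0.9450.
So the amount for Ne is 0.0993 × 0.9450 = 0.0938 mol.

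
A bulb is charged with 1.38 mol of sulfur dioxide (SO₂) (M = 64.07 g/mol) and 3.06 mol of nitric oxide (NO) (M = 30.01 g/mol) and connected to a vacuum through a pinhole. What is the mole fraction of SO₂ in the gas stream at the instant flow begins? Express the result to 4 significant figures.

0.2359

Each component's effusion rate ∝ (its partial pressure)·(1/√M) ∝ n_i/√M_i.
x_SO₂(eff) = (n_SO₂/√M_SO₂) / (n_SO₂/√M_SO₂ + n_NO/√M_NO)
= (1.38/√64.07) / (1.38/√64.07 + 3.06/√30.01) = 0.1724/(0.1724 + 0.5586) = 0.2359.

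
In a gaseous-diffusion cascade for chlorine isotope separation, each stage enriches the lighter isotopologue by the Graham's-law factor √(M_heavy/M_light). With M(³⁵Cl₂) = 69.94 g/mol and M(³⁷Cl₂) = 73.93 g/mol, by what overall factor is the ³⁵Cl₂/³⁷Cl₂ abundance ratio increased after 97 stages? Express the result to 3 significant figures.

14.7

Overall factor = α^97 with α = √(73.93/69.94), i.e. (73.93/69.94)^(97/2).
= 1.05705^(97/2) = 14.7.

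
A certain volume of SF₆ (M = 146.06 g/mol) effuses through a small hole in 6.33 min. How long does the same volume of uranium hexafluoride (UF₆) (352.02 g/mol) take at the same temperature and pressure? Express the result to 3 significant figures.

Using Graham's law: t_UF₆/t_SF₆ = √(M_UF₆/M_SF₆) = √(352.02/146.06) = √2.410 = 1.552.
So the time for UF₆ is 6.33 × 1.552 = 9.83 min.

9.83 min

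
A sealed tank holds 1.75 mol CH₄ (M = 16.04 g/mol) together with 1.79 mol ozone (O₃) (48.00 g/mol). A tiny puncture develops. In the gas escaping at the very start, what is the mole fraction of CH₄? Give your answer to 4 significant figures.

0.6284

The effusion rate of species i is ∝ p_i/√M_i ∝ n_i/√M_i.
x_CH₄(eff) = (n_CH₄/√M_CH₄) / (n_CH₄/√M_CH₄ + n_O₃/√M_O₃)
= (1.75/√16.04) / (1.75/√16.04 + 1.79/√48.00) = 0.4370/(0.4370 + 0.2584) = 0.6284.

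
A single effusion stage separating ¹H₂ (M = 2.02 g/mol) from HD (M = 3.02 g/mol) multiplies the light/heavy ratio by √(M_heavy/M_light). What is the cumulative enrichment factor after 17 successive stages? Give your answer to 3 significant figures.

Each stage multiplies the ratio by α = √(3.02/2.02), so after 17 stages the overall factor is α^17 = (3.02/2.02)^(17/2).
= 1.49505^(17/2) = 30.5.

30.5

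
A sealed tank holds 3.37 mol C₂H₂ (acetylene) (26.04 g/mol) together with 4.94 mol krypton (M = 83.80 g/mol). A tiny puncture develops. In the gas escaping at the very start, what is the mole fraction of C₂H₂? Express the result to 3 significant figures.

0.550

The effusion rate of species i is ∝ p_i/√M_i ∝ n_i/√M_i.
x_C₂H₂(eff) = (n_C₂H₂/√M_C₂H₂) / (n_C₂H₂/√M_C₂H₂ + n_Kr/√M_Kr)
= (3.37/√26.04) / (3.37/√26.04 + 4.94/√83.80) = 0.6604/(0.6604 + 0.5396) = 0.550.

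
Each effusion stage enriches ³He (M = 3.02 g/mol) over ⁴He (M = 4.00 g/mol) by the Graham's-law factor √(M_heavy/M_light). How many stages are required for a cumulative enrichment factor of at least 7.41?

15

Single-stage factor α = √(4.00/3.02), so ln α = ½ ln(1.32450) = 0.1405.
Need α^N ≥ 7.41 ⇒ N ≥ ln(7.41) / ln α = 2.003 / 0.1405 = 14.25.
So at least 15 stages are needed.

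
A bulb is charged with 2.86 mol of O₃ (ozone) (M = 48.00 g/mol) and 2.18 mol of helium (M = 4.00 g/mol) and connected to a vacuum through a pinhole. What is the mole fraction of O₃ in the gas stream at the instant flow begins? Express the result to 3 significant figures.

Rate_i ∝ x_i/√M_i (Graham's law weighted by mole fraction), so the effusate composition follows n_i/√M_i.
So x_O₃ in the escaping gas = (n_O₃/√M_O₃) / Σ(n_i/√M_i)
= (2.86/√48.00) / (2.86/√48.00 + 2.18/√4.00) = 0.4128/(0.4128 + 1.090) = 0.275.

0.275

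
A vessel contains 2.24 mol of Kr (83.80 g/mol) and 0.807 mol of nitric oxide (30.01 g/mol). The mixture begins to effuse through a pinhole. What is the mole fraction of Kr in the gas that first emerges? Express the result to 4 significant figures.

Rate_i ∝ x_i/√M_i (Graham's law weighted by mole fraction), so the effusate composition follows n_i/√M_i.
Mole fraction of Kr in the effusate = (n_Kr/√M_Kr) / (n_Kr/√M_Kr + n_NO/√M_NO)
= (2.24/√83.80) / (2.24/√83.80 + 0.807/√30.01) = 0.2447/(0.2447 + 0.1473) = 0.6242.

0.6242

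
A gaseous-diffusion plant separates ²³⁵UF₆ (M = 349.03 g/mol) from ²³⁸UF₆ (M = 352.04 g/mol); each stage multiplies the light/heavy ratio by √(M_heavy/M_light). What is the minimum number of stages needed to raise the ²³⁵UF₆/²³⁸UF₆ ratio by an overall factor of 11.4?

With α = √(352.04/349.03) per stage, ln α = ½ ln(1.00862) = 0.004293.
Need α^N ≥ 11.4 ⇒ N ≥ ln(11.4) / ln α = 2.434 / 0.004293 = 566.82.
Rounding up, N = 567 stages.

567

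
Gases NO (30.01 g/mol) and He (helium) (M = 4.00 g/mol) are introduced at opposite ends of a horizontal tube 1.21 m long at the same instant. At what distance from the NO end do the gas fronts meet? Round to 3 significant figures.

The fronts meet when d_NO + d_He = L with d_NO/d_He = √(M_He/M_NO) (Graham's law). Here √(M_He/M_NO) = √(4.00/30.01) = 0.3651.
With d_NO + d_He = 1.21 m, d_He = 1.21/(1 + 0.3651) = 0.8864 m.
d_NO = 1.21 − 0.8864 = 0.324 m.

0.324 m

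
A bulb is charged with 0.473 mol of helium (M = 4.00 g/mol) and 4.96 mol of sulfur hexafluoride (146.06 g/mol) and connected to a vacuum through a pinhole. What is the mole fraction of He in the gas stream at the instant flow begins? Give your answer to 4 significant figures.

Effusion rate of each component ∝ n_i/√M_i (partial pressure × 1/√M).
Mole fraction of He in the effusate = (n_He/√M_He) / (n_He/√M_He + n_SF₆/√M_SF₆)
= (0.473/√4.00) / (0.473/√4.00 + 4.96/√146.06) = 0.2365/(0.2365 + 0.4104) = 0.3656.

0.3656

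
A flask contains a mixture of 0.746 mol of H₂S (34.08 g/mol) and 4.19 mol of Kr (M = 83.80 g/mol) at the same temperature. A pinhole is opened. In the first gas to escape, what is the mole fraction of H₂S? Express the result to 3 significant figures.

Rate_i ∝ x_i/√M_i (Graham's law weighted by mole fraction), so the effusate composition follows n_i/√M_i.
So x_H₂S in the escaping gas = (n_H₂S/√M_H₂S) / Σ(n_i/√M_i)
= (0.746/√34.08) / (0.746/√34.08 + 4.19/√83.80) = 0.1278/(0.1278 + 0.4577) = 0.218.

0.218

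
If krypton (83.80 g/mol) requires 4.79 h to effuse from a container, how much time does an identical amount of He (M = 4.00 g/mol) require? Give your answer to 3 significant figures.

Using Graham's law: t_He/t_Kr = √(M_He/M_Kr) = √(4.00/83.80) = √0.04773 = 0.2185.
So the time for He is 4.79 × 0.2185 = 1.05 h.

1.05 h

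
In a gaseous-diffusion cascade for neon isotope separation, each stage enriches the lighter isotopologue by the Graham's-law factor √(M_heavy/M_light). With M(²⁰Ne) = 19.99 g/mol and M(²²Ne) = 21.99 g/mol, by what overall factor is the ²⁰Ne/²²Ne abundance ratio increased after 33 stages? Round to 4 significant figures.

4.823

Each stage multiplies the ratio by α = √(21.99/19.99), so after 33 stages the overall factor is α^33 = (21.99/19.99)^(33/2).
= 1.10005^(33/2) = 4.823.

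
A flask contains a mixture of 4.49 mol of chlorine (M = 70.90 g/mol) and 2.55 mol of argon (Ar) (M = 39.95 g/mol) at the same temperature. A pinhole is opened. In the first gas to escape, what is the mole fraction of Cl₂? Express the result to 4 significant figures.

Effusion rate of each component ∝ n_i/√M_i (partial pressure × 1/√M).
x_Cl₂(eff) = (n_Cl₂/√M_Cl₂) / (n_Cl₂/√M_Cl₂ + n_Ar/√M_Ar)
= (4.49/√70.90) / (4.49/√70.90 + 2.55/√39.95) = 0.5332/(0.5332 + 0.4034) = 0.5693.

0.5693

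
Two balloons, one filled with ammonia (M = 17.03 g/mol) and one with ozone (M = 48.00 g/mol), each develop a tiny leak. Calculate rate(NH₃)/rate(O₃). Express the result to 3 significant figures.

1.68

Using Graham's law: rate_NH₃/rate_O₃ = √(M_O₃/M_NH₃) = √(48.00/17.03) = √2.819 = 1.68.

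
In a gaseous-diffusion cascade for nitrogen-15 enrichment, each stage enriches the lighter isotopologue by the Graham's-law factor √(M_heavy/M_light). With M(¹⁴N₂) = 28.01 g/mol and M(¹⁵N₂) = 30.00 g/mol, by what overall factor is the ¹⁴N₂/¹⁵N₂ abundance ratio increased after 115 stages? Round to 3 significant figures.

Overall factor = α^115 with α = √(30.00/28.01), i.e. (30.00/28.01)^(115/2).
= 1.07105^(115/2) = 51.8.

51.8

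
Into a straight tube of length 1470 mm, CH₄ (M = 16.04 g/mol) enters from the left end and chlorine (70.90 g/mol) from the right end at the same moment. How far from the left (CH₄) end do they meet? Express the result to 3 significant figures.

996 mm

Distances travelled in equal time are proportional to diffusion rates, so d_CH₄/d_Cl₂ = √(M_Cl₂/M_CH₄) = √(70.90/16.04) = 2.102.
With d_CH₄ + d_Cl₂ = 1470 mm, d_Cl₂ = 1470/(1 + 2.102) = 473.8 mm.
d_CH₄ = 1470 − 473.8 = 996 mm.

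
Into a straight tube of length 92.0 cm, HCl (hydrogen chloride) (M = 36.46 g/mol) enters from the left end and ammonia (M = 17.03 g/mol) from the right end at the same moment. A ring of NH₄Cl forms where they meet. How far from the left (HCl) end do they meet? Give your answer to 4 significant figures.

The fronts meet when d_HCl + d_NH₃ = L with d_HCl/d_NH₃ = √(M_NH₃/M_HCl) (Graham's law). Here √(M_NH₃/M_HCl) = √(17.03/36.46) = 0.6834.
With d_HCl + d_NH₃ = 92.0 cm, d_NH₃ = 92.0/(1 + 0.6834) = 54.65 cm.
d_HCl = 92.0 − 54.65 = 37.35 cm.

37.35 cm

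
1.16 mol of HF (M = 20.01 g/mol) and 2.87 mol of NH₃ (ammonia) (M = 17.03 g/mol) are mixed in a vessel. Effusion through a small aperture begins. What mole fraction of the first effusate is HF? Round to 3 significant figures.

The effusion rate of species i is ∝ p_i/√M_i ∝ n_i/√M_i.
Mole fraction of HF in the effusate = (n_HF/√M_HF) / (n_HF/√M_HF + n_NH₃/√M_NH₃)
= (1.16/√20.01) / (1.16/√20.01 + 2.87/√17.03) = 0.2593/(0.2593 + 0.6955) = 0.272.

0.272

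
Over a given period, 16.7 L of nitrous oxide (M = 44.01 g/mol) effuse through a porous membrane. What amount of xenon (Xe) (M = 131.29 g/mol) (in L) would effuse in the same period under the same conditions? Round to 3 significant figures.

9.67 L

Graham's law gives rate_Xe/rate_N₂O = √(M_N₂O/M_Xe) = √(44.01/131.29) = √0.3352 = 0.5790.
So the volume for Xe is 16.7 × 0.5790 = 9.67 L.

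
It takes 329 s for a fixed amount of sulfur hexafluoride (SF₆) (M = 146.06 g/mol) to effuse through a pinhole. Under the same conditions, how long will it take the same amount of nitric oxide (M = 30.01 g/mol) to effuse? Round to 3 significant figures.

149 s

Using Graham's law: t_NO/t_SF₆ = √(M_NO/M_SF₆) = √(30.01/146.06) = √0.2055 = 0.4533.
So the time for NO is 329 × 0.4533 = 149 s.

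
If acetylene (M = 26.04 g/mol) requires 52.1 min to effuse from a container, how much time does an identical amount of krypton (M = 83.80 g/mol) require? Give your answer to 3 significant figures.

93.5 min

Since effusion rate ∝ 1/√M, t_Kr/t_C₂H₂ = √(M_Kr/M_C₂H₂) = √(83.80/26.04) = √3.218 = 1.794.
So the time for Kr is 52.1 × 1.794 = 93.5 min.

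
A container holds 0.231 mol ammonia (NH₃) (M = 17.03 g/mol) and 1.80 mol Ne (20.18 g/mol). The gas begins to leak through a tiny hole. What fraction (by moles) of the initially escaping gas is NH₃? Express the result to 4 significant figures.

Rate_i ∝ x_i/√M_i (Graham's law weighted by mole fraction), so the effusate composition follows n_i/√M_i.
So x_NH₃ in the escaping gas = (n_NH₃/√M_NH₃) / Σ(n_i/√M_i)
= (0.231/√17.03) / (0.231/√17.03 + 1.80/√20.18) = 0.05598/(0.05598 + 0.4007) = 0.1226.

0.1226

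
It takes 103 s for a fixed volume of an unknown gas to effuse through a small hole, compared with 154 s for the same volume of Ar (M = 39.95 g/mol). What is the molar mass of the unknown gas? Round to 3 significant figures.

Using Graham's law: t_X/t_Ar = √(M_X/M_Ar).
103/154 = 0.6688 = √(M_X/39.95)
M_X = 39.95 × 0.6688² = 39.95 × 0.4473 = 17.9 g/mol

17.9 g/mol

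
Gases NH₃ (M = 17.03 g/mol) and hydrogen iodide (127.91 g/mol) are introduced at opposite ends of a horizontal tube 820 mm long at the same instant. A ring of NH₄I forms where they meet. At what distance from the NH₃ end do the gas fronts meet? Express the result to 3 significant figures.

Graham's law gives d_NH₃/d_HI = rate_NH₃/rate_HI = √(M_HI/M_NH₃) = √(127.91/17.03) = 2.741.
With d_NH₃ + d_HI = 820 mm, d_HI = 820/(1 + 2.741) = 219.2 mm.
d_NH₃ = 820 − 219.2 = 601 mm.

601 mm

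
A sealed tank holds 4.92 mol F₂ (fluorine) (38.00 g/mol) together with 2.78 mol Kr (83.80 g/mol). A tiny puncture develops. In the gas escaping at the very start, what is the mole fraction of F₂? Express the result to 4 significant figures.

0.7244

The effusion rate of species i is ∝ p_i/√M_i ∝ n_i/√M_i.
So x_F₂ in the escaping gas = (n_F₂/√M_F₂) / Σ(n_i/√M_i)
= (4.92/√38.00) / (4.92/√38.00 + 2.78/√83.80) = 0.7981/(0.7981 + 0.3037) = 0.7244.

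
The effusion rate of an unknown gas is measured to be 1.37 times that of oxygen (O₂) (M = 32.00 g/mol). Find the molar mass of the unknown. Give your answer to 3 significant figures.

By Graham's law, rate_X/rate_O₂ = √(M_O₂/M_X).
1.37 = √(32.00/M_X)
M_X = 32.00 / 1.37² = 32.00 / 1.877 = 17.0 g/mol

17.0 g/mol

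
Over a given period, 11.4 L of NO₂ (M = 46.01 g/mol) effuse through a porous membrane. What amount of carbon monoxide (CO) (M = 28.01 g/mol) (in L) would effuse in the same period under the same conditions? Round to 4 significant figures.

14.61 L

Since effusion rate ∝ 1/√M, rate_CO/rate_NO₂ = √(M_NO₂/M_CO) = √(46.01/28.01) = √1.643 = 1.282.
So the volume for CO is 11.4 × 1.282 = 14.61 L.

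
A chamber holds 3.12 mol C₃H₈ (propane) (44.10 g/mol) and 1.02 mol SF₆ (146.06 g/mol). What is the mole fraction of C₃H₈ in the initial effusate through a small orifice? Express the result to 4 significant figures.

Effusion rate of each component ∝ n_i/√M_i (partial pressure × 1/√M).
Mole fraction of C₃H₈ in the effusate = (n_C₃H₈/√M_C₃H₈) / (n_C₃H₈/√M_C₃H₈ + n_SF₆/√M_SF₆)
= (3.12/√44.10) / (3.12/√44.10 + 1.02/√146.06) = 0.4698/(0.4698 + 0.08440) = 0.8477.

0.8477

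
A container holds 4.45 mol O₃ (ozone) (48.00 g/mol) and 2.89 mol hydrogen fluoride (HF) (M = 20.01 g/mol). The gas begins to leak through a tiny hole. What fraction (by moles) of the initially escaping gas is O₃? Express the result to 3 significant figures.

Each component's effusion rate ∝ (its partial pressure)·(1/√M) ∝ n_i/√M_i.
Mole fraction of O₃ in the effusate = (n_O₃/√M_O₃) / (n_O₃/√M_O₃ + n_HF/√M_HF)
= (4.45/√48.00) / (4.45/√48.00 + 2.89/√20.01) = 0.6423/(0.6423 + 0.6461) = 0.499.

0.499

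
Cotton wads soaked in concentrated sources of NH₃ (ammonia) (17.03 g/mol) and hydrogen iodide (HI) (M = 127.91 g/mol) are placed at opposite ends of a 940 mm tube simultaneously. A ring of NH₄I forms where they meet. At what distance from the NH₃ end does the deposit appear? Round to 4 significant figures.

688.7 mm

In equal time, each gas travels a distance ∝ its rate ∝ 1/√M, so d_NH₃/d_HI = √(M_HI/M_NH₃) = √(127.91/17.03) = 2.741.
With d_NH₃ + d_HI = 940 mm, d_HI = 940/(1 + 2.741) = 251.3 mm.
d_NH₃ = 940 − 251.3 = 688.7 mm.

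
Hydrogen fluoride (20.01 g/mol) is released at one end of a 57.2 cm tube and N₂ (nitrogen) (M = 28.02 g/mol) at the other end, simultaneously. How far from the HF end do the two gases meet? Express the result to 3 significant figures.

31.0 cm

The fronts meet when d_HF + d_N₂ = L with d_HF/d_N₂ = √(M_N₂/M_HF) (Graham's law). Here √(M_N₂/M_HF) = √(28.02/20.01) = 1.183.
With d_HF + d_N₂ = 57.2 cm, d_N₂ = 57.2/(1 + 1.183) = 26.20 cm.
d_HF = 57.2 − 26.20 = 31.0 cm.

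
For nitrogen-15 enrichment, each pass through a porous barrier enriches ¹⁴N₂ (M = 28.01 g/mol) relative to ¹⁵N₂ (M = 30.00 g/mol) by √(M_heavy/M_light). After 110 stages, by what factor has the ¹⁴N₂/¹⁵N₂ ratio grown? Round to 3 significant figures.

43.6

After 110 stages the ratio has grown by (√(30.00/28.01))^110 = (30.00/28.01)^(110/2).
= 1.07105^55 = 43.6.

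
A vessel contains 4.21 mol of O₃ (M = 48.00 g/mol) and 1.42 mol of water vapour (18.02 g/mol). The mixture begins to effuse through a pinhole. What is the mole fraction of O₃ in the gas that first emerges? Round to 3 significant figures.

Effusion rate of each component ∝ n_i/√M_i (partial pressure × 1/√M).
x_O₃(eff) = (n_O₃/√M_O₃) / (n_O₃/√M_O₃ + n_H₂O/√M_H₂O)
= (4.21/√48.00) / (4.21/√48.00 + 1.42/√18.02) = 0.6077/(0.6077 + 0.3345) = 0.645.

0.645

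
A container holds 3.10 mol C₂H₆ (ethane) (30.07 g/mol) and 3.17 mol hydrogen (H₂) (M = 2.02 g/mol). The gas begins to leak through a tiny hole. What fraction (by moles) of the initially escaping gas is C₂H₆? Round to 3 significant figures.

Each component's effusion rate ∝ (its partial pressure)·(1/√M) ∝ n_i/√M_i.
Mole fraction of C₂H₆ in the effusate = (n_C₂H₆/√M_C₂H₆) / (n_C₂H₆/√M_C₂H₆ + n_H₂/√M_H₂)
= (3.10/√30.07) / (3.10/√30.07 + 3.17/√2.02) = 0.5653/(0.5653 + 2.230) = 0.202.

0.202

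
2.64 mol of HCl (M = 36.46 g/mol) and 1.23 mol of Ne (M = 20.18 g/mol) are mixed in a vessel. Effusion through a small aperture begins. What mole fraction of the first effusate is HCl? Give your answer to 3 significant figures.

The effusion rate of species i is ∝ p_i/√M_i ∝ n_i/√M_i.
So x_HCl in the escaping gas = (n_HCl/√M_HCl) / Σ(n_i/√M_i)
= (2.64/√36.46) / (2.64/√36.46 + 1.23/√20.18) = 0.4372/(0.4372 + 0.2738) = 0.615.

0.615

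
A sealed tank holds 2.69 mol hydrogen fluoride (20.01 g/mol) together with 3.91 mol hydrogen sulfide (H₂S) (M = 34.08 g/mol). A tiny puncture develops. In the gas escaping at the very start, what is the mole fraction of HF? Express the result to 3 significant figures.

0.473

Rate_i ∝ x_i/√M_i (Graham's law weighted by mole fraction), so the effusate composition follows n_i/√M_i.
So x_HF in the escaping gas = (n_HF/√M_HF) / Σ(n_i/√M_i)
= (2.69/√20.01) / (2.69/√20.01 + 3.91/√34.08) = 0.6014/(0.6014 + 0.6698) = 0.473.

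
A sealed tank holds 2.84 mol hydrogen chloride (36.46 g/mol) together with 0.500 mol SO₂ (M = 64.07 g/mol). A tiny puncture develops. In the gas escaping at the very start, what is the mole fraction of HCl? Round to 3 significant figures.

Each component's effusion rate ∝ (its partial pressure)·(1/√M) ∝ n_i/√M_i.
So x_HCl in the escaping gas = (n_HCl/√M_HCl) / Σ(n_i/√M_i)
= (2.84/√36.46) / (2.84/√36.46 + 0.500/√64.07) = 0.4703/(0.4703 + 0.06247) = 0.883.

0.883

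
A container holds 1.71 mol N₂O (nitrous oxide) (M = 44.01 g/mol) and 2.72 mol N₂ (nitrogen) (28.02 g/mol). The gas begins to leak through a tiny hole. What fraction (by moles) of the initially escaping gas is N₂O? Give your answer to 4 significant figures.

0.3341

The effusion rate of species i is ∝ p_i/√M_i ∝ n_i/√M_i.
x_N₂O(eff) = (n_N₂O/√M_N₂O) / (n_N₂O/√M_N₂O + n_N₂/√M_N₂)
= (1.71/√44.01) / (1.71/√44.01 + 2.72/√28.02) = 0.2578/(0.2578 + 0.5138) = 0.3341.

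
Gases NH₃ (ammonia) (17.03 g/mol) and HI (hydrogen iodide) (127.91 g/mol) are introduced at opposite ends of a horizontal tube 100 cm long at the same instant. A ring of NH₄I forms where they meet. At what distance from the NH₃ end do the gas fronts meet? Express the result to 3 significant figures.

Graham's law gives d_NH₃/d_HI = rate_NH₃/rate_HI = √(M_HI/M_NH₃) = √(127.91/17.03) = 2.741.
With d_NH₃ + d_HI = 100 cm, d_HI = 100/(1 + 2.741) = 26.73 cm.
d_NH₃ = 100 − 26.73 = 73.3 cm.

73.3 cm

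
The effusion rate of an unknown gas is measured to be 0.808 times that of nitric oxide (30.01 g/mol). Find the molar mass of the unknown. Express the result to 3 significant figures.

46.0 g/mol

By Graham's law, rate_X/rate_NO = √(M_NO/M_X).
0.808 = √(30.01/M_X)
M_X = 30.01 / 0.808² = 30.01 / 0.6529 = 46.0 g/mol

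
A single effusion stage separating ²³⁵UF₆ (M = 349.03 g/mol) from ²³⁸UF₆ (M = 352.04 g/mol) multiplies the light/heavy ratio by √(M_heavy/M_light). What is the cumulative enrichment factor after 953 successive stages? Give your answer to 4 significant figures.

After 953 stages the ratio has grown by (√(352.04/349.03))^953 = (352.04/349.03)^(953/2).
= 1.00862^(953/2) = 59.84.

59.84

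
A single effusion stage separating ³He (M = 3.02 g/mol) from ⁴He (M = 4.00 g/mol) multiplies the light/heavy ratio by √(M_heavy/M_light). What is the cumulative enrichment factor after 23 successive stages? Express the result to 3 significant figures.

Each stage multiplies the ratio by α = √(4.00/3.02), so after 23 stages the overall factor is α^23 = (4.00/3.02)^(23/2).
= 1.32450^(23/2) = 25.3.

25.3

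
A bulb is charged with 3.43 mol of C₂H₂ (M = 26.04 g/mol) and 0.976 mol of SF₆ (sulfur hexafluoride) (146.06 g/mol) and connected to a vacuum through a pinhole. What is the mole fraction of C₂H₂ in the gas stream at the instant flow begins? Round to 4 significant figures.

0.8927

The effusion rate of species i is ∝ p_i/√M_i ∝ n_i/√M_i.
So x_C₂H₂ in the escaping gas = (n_C₂H₂/√M_C₂H₂) / Σ(n_i/√M_i)
= (3.43/√26.04) / (3.43/√26.04 + 0.976/√146.06) = 0.6722/(0.6722 + 0.08076) = 0.8927.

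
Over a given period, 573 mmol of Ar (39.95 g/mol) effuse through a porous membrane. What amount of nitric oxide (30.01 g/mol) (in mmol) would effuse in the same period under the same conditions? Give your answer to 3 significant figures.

By Graham's law, rate_NO/rate_Ar = √(M_Ar/M_NO) = √(39.95/30.01) = √1.331 = 1.154.
So the amount for NO is 573 × 1.154 = 661 mmol.

661 mmol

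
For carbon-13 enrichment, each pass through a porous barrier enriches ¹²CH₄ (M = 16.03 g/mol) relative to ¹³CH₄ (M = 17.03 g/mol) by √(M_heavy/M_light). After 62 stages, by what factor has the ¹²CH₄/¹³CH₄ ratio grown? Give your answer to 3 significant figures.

6.53

After 62 stages the ratio has grown by (√(17.03/16.03))^62 = (17.03/16.03)^(62/2).
= 1.06238^31 = 6.53.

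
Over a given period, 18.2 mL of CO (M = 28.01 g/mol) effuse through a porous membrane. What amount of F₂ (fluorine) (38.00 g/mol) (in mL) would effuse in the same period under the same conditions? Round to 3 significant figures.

Using Graham's law: rate_F₂/rate_CO = √(M_CO/M_F₂) = √(28.01/38.00) = √0.7371 = 0.8585.
So the volume for F₂ is 18.2 × 0.8585 = 15.6 mL.

15.6 mL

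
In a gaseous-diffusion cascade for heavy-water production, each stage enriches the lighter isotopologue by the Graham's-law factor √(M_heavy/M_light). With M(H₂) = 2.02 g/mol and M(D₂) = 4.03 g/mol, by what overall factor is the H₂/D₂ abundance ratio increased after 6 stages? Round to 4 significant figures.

Each stage multiplies the ratio by α = √(4.03/2.02), so after 6 stages the overall factor is α^6 = (4.03/2.02)^(6/2).
= 1.99505^3 = 7.941.

7.941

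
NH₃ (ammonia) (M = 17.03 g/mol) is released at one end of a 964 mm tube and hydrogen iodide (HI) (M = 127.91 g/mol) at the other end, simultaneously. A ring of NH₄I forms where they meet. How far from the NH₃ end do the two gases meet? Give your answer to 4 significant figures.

706.3 mm

Distances travelled in equal time are proportional to diffusion rates, so d_NH₃/d_HI = √(M_HI/M_NH₃) = √(127.91/17.03) = 2.741.
With d_NH₃ + d_HI = 964 mm, d_HI = 964/(1 + 2.741) = 257.7 mm.
d_NH₃ = 964 − 257.7 = 706.3 mm.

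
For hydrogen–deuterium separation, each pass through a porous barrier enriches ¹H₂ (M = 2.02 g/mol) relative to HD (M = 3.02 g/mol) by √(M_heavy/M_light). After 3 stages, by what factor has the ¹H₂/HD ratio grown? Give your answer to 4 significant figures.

The single-stage factor is √(M_heavy/M_light), so 3 stages give [√(3.02/2.02)]^3 = (3.02/2.02)^(3/2).
= 1.49505^(3/2) = 1.828.

1.828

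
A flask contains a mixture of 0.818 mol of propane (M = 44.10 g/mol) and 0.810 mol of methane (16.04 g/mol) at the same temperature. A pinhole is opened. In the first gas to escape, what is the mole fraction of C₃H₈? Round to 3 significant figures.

Rate_i ∝ x_i/√M_i (Graham's law weighted by mole fraction), so the effusate composition follows n_i/√M_i.
Mole fraction of C₃H₈ in the effusate = (n_C₃H₈/√M_C₃H₈) / (n_C₃H₈/√M_C₃H₈ + n_CH₄/√M_CH₄)
= (0.818/√44.10) / (0.818/√44.10 + 0.810/√16.04) = 0.1232/(0.1232 + 0.2022) = 0.379.

0.379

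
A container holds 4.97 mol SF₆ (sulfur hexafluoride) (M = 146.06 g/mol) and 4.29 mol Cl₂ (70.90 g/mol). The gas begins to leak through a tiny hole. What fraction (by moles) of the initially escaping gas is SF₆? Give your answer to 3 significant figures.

Rate_i ∝ x_i/√M_i (Graham's law weighted by mole fraction), so the effusate composition follows n_i/√M_i.
Mole fraction of SF₆ in the effusate = (n_SF₆/√M_SF₆) / (n_SF₆/√M_SF₆ + n_Cl₂/√M_Cl₂)
= (4.97/√146.06) / (4.97/√146.06 + 4.29/√70.90) = 0.4112/(0.4112 + 0.5095) = 0.447.

0.447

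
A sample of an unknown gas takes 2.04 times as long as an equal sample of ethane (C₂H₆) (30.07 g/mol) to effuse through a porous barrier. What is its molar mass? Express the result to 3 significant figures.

125 g/mol

By Graham's law, t_X/t_C₂H₆ = √(M_X/M_C₂H₆).
2.04 = √(M_X/30.07)
M_X = 30.07 × 2.04² = 30.07 × 4.162 = 125 g/mol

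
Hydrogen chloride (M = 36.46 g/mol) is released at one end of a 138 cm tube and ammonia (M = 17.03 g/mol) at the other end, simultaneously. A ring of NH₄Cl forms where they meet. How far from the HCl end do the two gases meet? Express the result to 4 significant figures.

Graham's law gives d_HCl/d_NH₃ = rate_HCl/rate_NH₃ = √(M_NH₃/M_HCl) = √(17.03/36.46) = 0.6834.
With d_HCl + d_NH₃ = 138 cm, d_NH₃ = 138/(1 + 0.6834) = 81.98 cm.
d_HCl = 138 − 81.98 = 56.02 cm.

56.02 cm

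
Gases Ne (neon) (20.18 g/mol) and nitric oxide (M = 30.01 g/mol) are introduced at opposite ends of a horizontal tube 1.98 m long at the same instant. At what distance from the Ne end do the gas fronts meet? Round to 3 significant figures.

The fronts meet when d_Ne + d_NO = L with d_Ne/d_NO = √(M_NO/M_Ne) (Graham's law). Here √(M_NO/M_Ne) = √(30.01/20.18) = 1.219.
With d_Ne + d_NO = 1.98 m, d_NO = 1.98/(1 + 1.219) = 0.8921 m.
d_Ne = 1.98 − 0.8921 = 1.09 m.

1.09 m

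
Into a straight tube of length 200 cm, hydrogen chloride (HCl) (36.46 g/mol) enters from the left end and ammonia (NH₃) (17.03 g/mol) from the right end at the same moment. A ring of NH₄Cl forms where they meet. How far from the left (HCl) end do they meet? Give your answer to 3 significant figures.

The fronts meet when d_HCl + d_NH₃ = L with d_HCl/d_NH₃ = √(M_NH₃/M_HCl) (Graham's law). Here √(M_NH₃/M_HCl) = √(17.03/36.46) = 0.6834.
With d_HCl + d_NH₃ = 200 cm, d_NH₃ = 200/(1 + 0.6834) = 118.8 cm.
d_HCl = 200 − 118.8 = 81.2 cm.

81.2 cm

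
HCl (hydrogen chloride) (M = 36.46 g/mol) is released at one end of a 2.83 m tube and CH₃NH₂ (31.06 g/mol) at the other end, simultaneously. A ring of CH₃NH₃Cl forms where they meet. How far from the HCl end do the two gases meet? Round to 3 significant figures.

1.36 m

The fronts meet when d_HCl + d_CH₃NH₂ = L with d_HCl/d_CH₃NH₂ = √(M_CH₃NH₂/M_HCl) (Graham's law). Here √(M_CH₃NH₂/M_HCl) = √(31.06/36.46) = 0.9230.
With d_HCl + d_CH₃NH₂ = 2.83 m, d_CH₃NH₂ = 2.83/(1 + 0.9230) = 1.472 m.
d_HCl = 2.83 − 1.472 = 1.36 m.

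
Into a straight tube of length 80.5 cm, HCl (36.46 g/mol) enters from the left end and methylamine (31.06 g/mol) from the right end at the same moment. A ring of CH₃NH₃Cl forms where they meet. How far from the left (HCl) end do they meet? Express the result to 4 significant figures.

38.64 cm

In equal time, each gas travels a distance ∝ its rate ∝ 1/√M, so d_HCl/d_CH₃NH₂ = √(M_CH₃NH₂/M_HCl) = √(31.06/36.46) = 0.9230.
With d_HCl + d_CH₃NH₂ = 80.5 cm, d_CH₃NH₂ = 80.5/(1 + 0.9230) = 41.86 cm.
d_HCl = 80.5 − 41.86 = 38.64 cm.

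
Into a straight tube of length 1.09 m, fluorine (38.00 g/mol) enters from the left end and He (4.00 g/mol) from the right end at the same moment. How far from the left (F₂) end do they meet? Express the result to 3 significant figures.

Graham's law gives d_F₂/d_He = rate_F₂/rate_He = √(M_He/M_F₂) = √(4.00/38.00) = 0.3244.
With d_F₂ + d_He = 1.09 m, d_He = 1.09/(1 + 0.3244) = 0.8230 m.
d_F₂ = 1.09 − 0.8230 = 0.267 m.

0.267 m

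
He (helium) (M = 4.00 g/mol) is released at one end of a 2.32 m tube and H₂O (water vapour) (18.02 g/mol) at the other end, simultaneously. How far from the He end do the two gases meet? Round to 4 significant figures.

In equal time, each gas travels a distance ∝ its rate ∝ 1/√M, so d_He/d_H₂O = √(M_H₂O/M_He) = √(18.02/4.00) = 2.122.
With d_He + d_H₂O = 2.32 m, d_H₂O = 2.32/(1 + 2.122) = 0.7430 m.
d_He = 2.32 − 0.7430 = 1.577 m.

1.577 m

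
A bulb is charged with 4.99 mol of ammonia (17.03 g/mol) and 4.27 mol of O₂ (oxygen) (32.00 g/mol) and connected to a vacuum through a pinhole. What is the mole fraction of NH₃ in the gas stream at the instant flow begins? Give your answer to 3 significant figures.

0.616

Each component's effusion rate ∝ (its partial pressure)·(1/√M) ∝ n_i/√M_i.
So x_NH₃ in the escaping gas = (n_NH₃/√M_NH₃) / Σ(n_i/√M_i)
= (4.99/√17.03) / (4.99/√17.03 + 4.27/√32.00) = 1.209/(1.209 + 0.7548) = 0.616.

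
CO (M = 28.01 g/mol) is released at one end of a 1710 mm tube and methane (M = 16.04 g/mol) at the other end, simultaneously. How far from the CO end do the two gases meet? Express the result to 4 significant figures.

736.6 mm

Graham's law gives d_CO/d_CH₄ = rate_CO/rate_CH₄ = √(M_CH₄/M_CO) = √(16.04/28.01) = 0.7567.
With d_CO + d_CH₄ = 1710 mm, d_CH₄ = 1710/(1 + 0.7567) = 973.4 mm.
d_CO = 1710 − 973.4 = 736.6 mm.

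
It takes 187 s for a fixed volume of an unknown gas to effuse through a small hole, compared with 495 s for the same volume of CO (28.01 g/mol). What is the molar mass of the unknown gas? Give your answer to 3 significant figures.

4.00 g/mol

Since effusion rate ∝ 1/√M, t_X/t_CO = √(M_X/M_CO).
187/495 = 0.3778 = √(M_X/28.01)
M_X = 28.01 × 0.3778² = 28.01 × 0.1427 = 4.00 g/mol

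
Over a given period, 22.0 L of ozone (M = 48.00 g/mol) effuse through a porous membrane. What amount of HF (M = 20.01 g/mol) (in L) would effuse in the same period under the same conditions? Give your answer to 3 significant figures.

34.1 L

Since effusion rate ∝ 1/√M, rate_HF/rate_O₃ = √(M_O₃/M_HF) = √(48.00/20.01) = √2.399 = 1.549.
So the volume for HF is 22.0 × 1.549 = 34.1 L.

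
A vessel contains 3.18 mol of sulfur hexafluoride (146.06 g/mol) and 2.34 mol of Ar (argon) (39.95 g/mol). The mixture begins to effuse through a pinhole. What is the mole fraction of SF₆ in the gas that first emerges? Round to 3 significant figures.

0.415

Effusion rate of each component ∝ n_i/√M_i (partial pressure × 1/√M).
So x_SF₆ in the escaping gas = (n_SF₆/√M_SF₆) / Σ(n_i/√M_i)
= (3.18/√146.06) / (3.18/√146.06 + 2.34/√39.95) = 0.2631/(0.2631 + 0.3702) = 0.415.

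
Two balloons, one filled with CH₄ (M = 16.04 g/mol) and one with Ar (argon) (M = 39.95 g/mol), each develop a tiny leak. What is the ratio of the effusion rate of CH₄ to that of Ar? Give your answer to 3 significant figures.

Graham's law gives rate_CH₄/rate_Ar = √(M_Ar/M_CH₄) = √(39.95/16.04) = √2.491 = 1.58.

1.58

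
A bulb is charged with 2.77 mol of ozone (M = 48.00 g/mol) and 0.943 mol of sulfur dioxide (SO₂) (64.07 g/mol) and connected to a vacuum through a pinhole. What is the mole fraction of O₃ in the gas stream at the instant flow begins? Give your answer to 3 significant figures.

0.772

Effusion rate of each component ∝ n_i/√M_i (partial pressure × 1/√M).
So x_O₃ in the escaping gas = (n_O₃/√M_O₃) / Σ(n_i/√M_i)
= (2.77/√48.00) / (2.77/√48.00 + 0.943/√64.07) = 0.3998/(0.3998 + 0.1178) = 0.772.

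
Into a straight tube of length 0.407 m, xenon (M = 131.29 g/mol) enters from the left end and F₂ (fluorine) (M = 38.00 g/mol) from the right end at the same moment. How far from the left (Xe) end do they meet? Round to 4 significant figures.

The fronts meet when d_Xe + d_F₂ = L with d_Xe/d_F₂ = √(M_F₂/M_Xe) (Graham's law). Here √(M_F₂/M_Xe) = √(38.00/131.29) = 0.5380.
With d_Xe + d_F₂ = 0.407 m, d_F₂ = 0.407/(1 + 0.5380) = 0.2646 m.
d_Xe = 0.407 − 0.2646 = 0.1424 m.

0.1424 m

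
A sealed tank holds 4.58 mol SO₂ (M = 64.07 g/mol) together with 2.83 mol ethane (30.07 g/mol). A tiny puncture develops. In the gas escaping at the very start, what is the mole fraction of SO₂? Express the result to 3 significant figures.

0.526

The effusion rate of species i is ∝ p_i/√M_i ∝ n_i/√M_i.
So x_SO₂ in the escaping gas = (n_SO₂/√M_SO₂) / Σ(n_i/√M_i)
= (4.58/√64.07) / (4.58/√64.07 + 2.83/√30.07) = 0.5722/(0.5722 + 0.5161) = 0.526.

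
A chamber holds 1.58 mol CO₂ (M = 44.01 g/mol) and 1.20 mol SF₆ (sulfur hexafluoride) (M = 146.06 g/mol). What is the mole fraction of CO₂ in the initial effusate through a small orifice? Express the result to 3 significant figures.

Each component's effusion rate ∝ (its partial pressure)·(1/√M) ∝ n_i/√M_i.
So x_CO₂ in the escaping gas = (n_CO₂/√M_CO₂) / Σ(n_i/√M_i)
= (1.58/√44.01) / (1.58/√44.01 + 1.20/√146.06) = 0.2382/(0.2382 + 0.09929) = 0.706.

0.706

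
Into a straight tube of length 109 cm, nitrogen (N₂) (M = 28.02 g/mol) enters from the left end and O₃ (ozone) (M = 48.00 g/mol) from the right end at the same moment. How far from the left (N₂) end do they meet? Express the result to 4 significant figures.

61.79 cm

Distances travelled in equal time are proportional to diffusion rates, so d_N₂/d_O₃ = √(M_O₃/M_N₂) = √(48.00/28.02) = 1.309.
With d_N₂ + d_O₃ = 109 cm, d_O₃ = 109/(1 + 1.309) = 47.21 cm.
d_N₂ = 109 − 47.21 = 61.79 cm.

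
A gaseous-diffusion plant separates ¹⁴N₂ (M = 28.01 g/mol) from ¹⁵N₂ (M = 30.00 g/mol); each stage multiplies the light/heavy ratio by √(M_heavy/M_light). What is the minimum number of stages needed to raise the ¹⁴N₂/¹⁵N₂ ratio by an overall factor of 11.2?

71

Single-stage factor α = √(30.00/28.01), so ln α = ½ ln(1.07105) = 0.03432.
Need α^N ≥ 11.2 ⇒ N ≥ ln(11.2) / ln α = 2.416 / 0.03432 = 70.40.
Minimum whole number of stages: N = 71.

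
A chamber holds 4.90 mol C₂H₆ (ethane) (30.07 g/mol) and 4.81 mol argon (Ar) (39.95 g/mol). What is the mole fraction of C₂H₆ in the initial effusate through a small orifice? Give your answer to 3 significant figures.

The effusion rate of species i is ∝ p_i/√M_i ∝ n_i/√M_i.
So x_C₂H₆ in the escaping gas = (n_C₂H₆/√M_C₂H₆) / Σ(n_i/√M_i)
= (4.90/√30.07) / (4.90/√30.07 + 4.81/√39.95) = 0.8936/(0.8936 + 0.7610) = 0.540.

0.540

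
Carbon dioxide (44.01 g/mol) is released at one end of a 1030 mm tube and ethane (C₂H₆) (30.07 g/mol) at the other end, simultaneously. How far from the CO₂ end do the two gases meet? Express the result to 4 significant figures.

Graham's law gives d_CO₂/d_C₂H₆ = rate_CO₂/rate_C₂H₆ = √(M_C₂H₆/M_CO₂) = √(30.07/44.01) = 0.8266.
With d_CO₂ + d_C₂H₆ = 1030 mm, d_C₂H₆ = 1030/(1 + 0.8266) = 563.9 mm.
d_CO₂ = 1030 − 563.9 = 466.1 mm.

466.1 mm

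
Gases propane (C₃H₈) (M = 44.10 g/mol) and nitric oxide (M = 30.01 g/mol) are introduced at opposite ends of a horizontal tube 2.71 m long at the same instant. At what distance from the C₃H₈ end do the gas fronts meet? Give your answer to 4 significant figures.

In equal time, each gas travels a distance ∝ its rate ∝ 1/√M, so d_C₃H₈/d_NO = √(M_NO/M_C₃H₈) = √(30.01/44.10) = 0.8249.
With d_C₃H₈ + d_NO = 2.71 m, d_NO = 2.71/(1 + 0.8249) = 1.485 m.
d_C₃H₈ = 2.71 − 1.485 = 1.225 m.

1.225 m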